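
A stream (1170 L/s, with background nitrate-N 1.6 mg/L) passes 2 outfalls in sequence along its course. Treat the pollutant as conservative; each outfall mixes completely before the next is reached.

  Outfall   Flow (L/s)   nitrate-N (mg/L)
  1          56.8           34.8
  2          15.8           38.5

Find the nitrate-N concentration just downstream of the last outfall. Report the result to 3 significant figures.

3.59 mg/L

After outfall 1: Q = 1170 + 56.80 = 1227 L/s; C = (1170·1.600 + 56.80·34.80)/1227 = 3.137 mg/L.
After outfall 2: Q = 1227 + 15.80 = 1243 L/s; C = (1227·3.137 + 15.80·38.50)/1243 = 3.587 mg/L.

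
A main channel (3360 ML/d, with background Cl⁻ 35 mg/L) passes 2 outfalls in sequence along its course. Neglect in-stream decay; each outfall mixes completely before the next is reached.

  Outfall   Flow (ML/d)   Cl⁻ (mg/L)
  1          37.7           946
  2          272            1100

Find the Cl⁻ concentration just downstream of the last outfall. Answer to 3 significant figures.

After outfall 1: Q = 3360 + 37.70 = 3398 ML/d; C = (3360·35.00 + 37.70·946.0)/3398 = 45.11 mg/L.
After outfall 2: Q = 3398 + 272.0 = 3670 ML/d; C = (3398·45.11 + 272.0·1100)/3670 = 123.3 mg/L.

123 mg/L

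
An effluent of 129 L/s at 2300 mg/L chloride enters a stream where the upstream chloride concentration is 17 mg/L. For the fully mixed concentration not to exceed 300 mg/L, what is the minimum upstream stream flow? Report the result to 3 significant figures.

Set C_mix = 300: (Q·17.00 + 129.0·2300) / (Q + 129.0) = 300
→ Q = 129.0·(2300 − 300)/(300 − 17.00) = 911.7 L/s.

912 L/s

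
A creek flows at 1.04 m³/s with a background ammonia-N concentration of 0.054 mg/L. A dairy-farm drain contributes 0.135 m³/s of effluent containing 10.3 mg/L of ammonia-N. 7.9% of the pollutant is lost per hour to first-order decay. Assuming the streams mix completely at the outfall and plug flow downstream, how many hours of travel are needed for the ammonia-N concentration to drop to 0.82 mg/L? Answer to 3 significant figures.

4.94 h

Flow-weighted average: C = (1.040·0.05400 + 0.1350·10.30) / 1.175 = 1.447/1.175 = 1.231 mg/L.
7.9%/h lost → k = −ln(1 − 0.079) = 0.08230 h⁻¹.
1.231·exp(−k·t) = 0.82 → t = ln(1.231/0.82)/k = 17780 s = 4.939 h.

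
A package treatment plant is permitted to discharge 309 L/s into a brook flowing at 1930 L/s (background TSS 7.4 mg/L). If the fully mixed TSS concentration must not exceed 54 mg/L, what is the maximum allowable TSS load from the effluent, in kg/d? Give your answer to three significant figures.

Mass balance at the limit: 1930·7.400 + 309.0·Cₑ = 2239·54 → Cₑ = 345.1 mg/L.
309.0 L/s = 0.3090 m³/s. Load = 0.3090 m³/s × 345.1 g/m³ × 86 400 s/d = 9212 kg/d.

9210 kg/d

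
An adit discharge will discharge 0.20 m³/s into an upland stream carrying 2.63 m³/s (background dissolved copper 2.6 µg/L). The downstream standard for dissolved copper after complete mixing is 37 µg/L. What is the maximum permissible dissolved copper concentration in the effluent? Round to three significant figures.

489 µg/L

At the limit, (Qr·Cr + Qe·Cₑ)/(Qr + Qe) = 37:
Cₑ = (2.830·37 − 2.630·2.600) / 0.2000 = 489.4 µg/L.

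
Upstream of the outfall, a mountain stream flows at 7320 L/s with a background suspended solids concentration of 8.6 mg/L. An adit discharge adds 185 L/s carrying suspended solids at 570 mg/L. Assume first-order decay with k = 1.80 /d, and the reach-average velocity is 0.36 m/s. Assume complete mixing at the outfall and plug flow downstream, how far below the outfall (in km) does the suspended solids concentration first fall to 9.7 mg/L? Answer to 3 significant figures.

Mixed concentration C = ΣQC/ΣQ = (7320·8.600 + 185.0·570.0) / 7505 = 168400/7505 = 22.44 mg/L.
Set 22.44·exp(−k·t) = 9.7 → t = ln(22.44/9.7)/k = 40260 s = 11.18 h.
Distance = v·t = 0.36·40260 = 14490 m = 14.49 km.

14.5 km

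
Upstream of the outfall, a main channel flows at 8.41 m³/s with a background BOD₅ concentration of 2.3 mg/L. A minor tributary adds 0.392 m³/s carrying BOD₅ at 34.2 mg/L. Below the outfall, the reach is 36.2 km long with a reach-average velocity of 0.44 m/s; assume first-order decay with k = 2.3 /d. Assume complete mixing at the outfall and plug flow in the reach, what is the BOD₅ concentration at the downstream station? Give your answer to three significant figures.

Conservation of mass: C = (8.410·2.300 + 0.3920·34.20) / 8.802 = 32.75/8.802 = 3.721 mg/L.
Travel time t = 36.2·1000 / 0.44 = 82270 s = 22.85 h.
First-order decay: C = 3.721·exp(−k·t) = 3.721·0.1119 = 0.4164 mg/L.

0.416 mg/L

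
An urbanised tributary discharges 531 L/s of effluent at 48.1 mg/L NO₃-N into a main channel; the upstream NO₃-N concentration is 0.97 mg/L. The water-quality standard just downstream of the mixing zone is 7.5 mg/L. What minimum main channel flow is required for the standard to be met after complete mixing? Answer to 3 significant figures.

3300 L/s

Set C_mix = 7.5: (Q·0.9700 + 531.0·48.10) / (Q + 531.0) = 7.5
→ Q = 531.0·(48.10 − 7.5)/(7.5 − 0.9700) = 3301 L/s.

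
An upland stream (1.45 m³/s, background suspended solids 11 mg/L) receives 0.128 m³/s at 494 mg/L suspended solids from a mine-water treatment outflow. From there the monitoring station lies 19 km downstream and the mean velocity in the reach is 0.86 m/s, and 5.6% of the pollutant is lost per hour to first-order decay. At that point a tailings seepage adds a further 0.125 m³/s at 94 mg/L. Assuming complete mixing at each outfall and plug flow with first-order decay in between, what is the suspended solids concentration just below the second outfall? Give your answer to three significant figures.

39.5 mg/L

After mixing, C = (1.450·11.00 + 0.1280·494.0) / 1.578 = 79.18/1.578 = 50.18 mg/L; combined flow 1.578 m³/s.
Travel time t = 19·1000 / 0.86 = 22090 s = 6.137 h.
5.6%/h lost → k = −ln(1 − 0.056) = 0.05763 h⁻¹.
First-order decay: C = 50.18·exp(−k·t) = 50.18·0.7021 = 35.23 mg/L.
At the second outfall, C = (1.578·35.23 + 0.1250·94.00) / (1.578 + 0.1250) = 39.54 mg/L.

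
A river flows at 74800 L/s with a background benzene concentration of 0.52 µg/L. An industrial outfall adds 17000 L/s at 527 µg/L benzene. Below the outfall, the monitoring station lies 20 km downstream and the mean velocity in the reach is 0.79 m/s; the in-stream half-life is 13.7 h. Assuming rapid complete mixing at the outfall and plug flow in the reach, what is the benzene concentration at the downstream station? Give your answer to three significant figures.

68.7 µg/L

Conservation of mass: C = (74800·0.5200 + 17000·527.0) / 91800 = 8998000/91800 = 98.02 µg/L.
Travel time t = 20·1000 / 0.79 = 25320 s = 7.032 h.
Half-life 13.7 h → k = ln 2 / 13.7 = 0.05059 h⁻¹ = 1.214 d⁻¹.
Applying C = C₀e^(−kt): 98.02 × 0.7006 = 68.67 µg/L.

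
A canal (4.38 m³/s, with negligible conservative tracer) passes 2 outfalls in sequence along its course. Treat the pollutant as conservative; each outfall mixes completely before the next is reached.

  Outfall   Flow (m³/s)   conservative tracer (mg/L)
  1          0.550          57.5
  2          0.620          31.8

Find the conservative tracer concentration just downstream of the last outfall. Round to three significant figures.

9.25 mg/L

After outfall 1: Q = 4.380 + 0.5500 = 4.930 m³/s; C = (4.380·0 + 0.5500·57.50)/4.930 = 6.415 mg/L.
After outfall 2: Q = 4.930 + 0.6200 = 5.550 m³/s; C = (4.930·6.415 + 0.6200·31.80)/5.550 = 9.251 mg/L.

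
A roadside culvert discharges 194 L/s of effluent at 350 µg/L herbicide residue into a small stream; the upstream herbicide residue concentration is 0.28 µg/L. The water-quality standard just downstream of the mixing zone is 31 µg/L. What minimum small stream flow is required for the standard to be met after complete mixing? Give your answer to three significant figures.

Set C_mix = 31: (Q·0.2800 + 194.0·350.0) / (Q + 194.0) = 31
→ Q = 194.0·(350.0 − 31)/(31 − 0.2800) = 2015 L/s.

2010 L/s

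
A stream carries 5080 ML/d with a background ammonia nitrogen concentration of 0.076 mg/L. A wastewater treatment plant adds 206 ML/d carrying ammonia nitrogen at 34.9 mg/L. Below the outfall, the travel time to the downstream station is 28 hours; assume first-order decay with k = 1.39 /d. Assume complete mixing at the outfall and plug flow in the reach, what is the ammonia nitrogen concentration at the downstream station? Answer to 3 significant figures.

0.283 mg/L

After mixing, C = (5080·0.07600 + 206.0·34.90) / 5286 = 7575/5286 = 1.433 mg/L.
First-order decay: C = 1.433·exp(−k·t) = 1.433·0.1976 = 0.2831 mg/L.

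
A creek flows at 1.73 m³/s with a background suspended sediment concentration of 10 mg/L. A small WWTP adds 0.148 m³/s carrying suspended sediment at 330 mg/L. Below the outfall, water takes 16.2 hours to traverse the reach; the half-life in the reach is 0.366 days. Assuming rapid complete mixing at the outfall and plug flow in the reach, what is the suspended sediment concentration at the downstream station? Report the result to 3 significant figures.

After mixing, C = (1.730·10.00 + 0.1480·330.0) / 1.878 = 66.14/1.878 = 35.22 mg/L.
Half-life 0.366 d → k = ln 2 / 0.366 = 1.894 d⁻¹.
After decay, C = 35.22 × e^(−kt) = 35.22 × 0.2785 = 9.808 mg/L.

9.81 mg/L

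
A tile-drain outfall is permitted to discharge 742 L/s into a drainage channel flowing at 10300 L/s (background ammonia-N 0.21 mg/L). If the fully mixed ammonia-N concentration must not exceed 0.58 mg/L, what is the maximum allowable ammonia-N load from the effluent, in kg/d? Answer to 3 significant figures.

Mass balance at the limit: 10300·0.2100 + 742.0·Cₑ = 11040·0.58 → Cₑ = 5.716 mg/L.
742.0 L/s = 0.7420 m³/s. Load = 0.7420 m³/s × 5.716 g/m³ × 86 400 s/d = 366.5 kg/d.

366 kg/d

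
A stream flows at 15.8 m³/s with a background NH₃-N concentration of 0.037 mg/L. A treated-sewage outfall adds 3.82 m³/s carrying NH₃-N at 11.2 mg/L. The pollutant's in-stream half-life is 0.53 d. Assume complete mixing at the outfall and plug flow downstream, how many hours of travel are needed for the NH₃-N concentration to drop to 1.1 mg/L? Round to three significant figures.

Mass balance: C = (15.80·0.03700 + 3.820·11.20) / 19.62 = 43.37/19.62 = 2.210 mg/L.
Half-life 0.53 d → k = ln 2 / 0.53 = 1.308 d⁻¹.
2.210·exp(−k·t) = 1.1 → t = ln(2.210/1.1)/k = 46100 s = 12.81 h.

12.8 h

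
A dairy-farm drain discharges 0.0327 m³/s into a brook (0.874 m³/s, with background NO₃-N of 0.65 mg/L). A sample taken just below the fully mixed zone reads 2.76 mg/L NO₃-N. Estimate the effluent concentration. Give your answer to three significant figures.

Mass balance: 0.8740·0.6500 + 0.03270·Cₑ = 0.9067·2.760
→ Cₑ = (0.9067·2.760 − 0.8740·0.6500) / 0.03270 = 59.16 mg/L.

59.2 mg/L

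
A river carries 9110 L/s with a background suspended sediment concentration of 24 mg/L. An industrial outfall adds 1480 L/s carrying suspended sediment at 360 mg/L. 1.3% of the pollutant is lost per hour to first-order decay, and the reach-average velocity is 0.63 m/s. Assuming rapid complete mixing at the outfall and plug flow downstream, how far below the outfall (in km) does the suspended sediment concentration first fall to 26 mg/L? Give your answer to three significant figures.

174 km

After mixing, C = (9110·24.00 + 1480·360.0) / 10590 = 751400/10590 = 70.96 mg/L.
1.3%/h lost → k = −ln(1 − 0.013) = 0.01309 h⁻¹.
Set 70.96·exp(−k·t) = 26 → t = ln(70.96/26)/k = 276200 s = 76.73 h.
Distance = v·t = 0.63·276200 = 174000 m = 174.0 km.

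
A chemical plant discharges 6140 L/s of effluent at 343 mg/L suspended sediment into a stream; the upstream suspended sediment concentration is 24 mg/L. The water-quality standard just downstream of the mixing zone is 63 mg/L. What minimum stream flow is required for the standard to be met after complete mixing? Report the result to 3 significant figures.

Set C_mix = 63: (Q·24.00 + 6140·343.0) / (Q + 6140) = 63
→ Q = 6140·(343.0 − 63)/(63 − 24.00) = 44080 L/s.

44100 L/s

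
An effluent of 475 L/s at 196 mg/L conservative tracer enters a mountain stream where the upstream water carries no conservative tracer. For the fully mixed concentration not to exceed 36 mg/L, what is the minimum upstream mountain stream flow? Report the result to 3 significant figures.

Set C_mix = 36: (Q·0 + 475.0·196.0) / (Q + 475.0) = 36
→ Q = 475.0·(196.0 − 36)/(36 − 0) = 2111 L/s.

2110 L/s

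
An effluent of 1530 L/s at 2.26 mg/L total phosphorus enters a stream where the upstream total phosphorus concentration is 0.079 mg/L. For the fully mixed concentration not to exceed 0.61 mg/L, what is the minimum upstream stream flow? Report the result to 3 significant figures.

4750 L/s

Set C_mix = 0.61: (Q·0.07900 + 1530·2.260) / (Q + 1530) = 0.61
→ Q = 1530·(2.260 − 0.61)/(0.61 − 0.07900) = 4754 L/s.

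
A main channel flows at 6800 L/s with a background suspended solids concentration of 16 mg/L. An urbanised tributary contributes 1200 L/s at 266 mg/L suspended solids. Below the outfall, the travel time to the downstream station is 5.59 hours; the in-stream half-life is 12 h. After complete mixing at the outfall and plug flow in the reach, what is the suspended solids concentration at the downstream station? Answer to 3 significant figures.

After mixing, C = (6800·16.00 + 1200·266.0) / 8000 = 428000/8000 = 53.50 mg/L.
Half-life 12 h → k = ln 2 / 12 = 0.05776 h⁻¹ = 1.386 d⁻¹.
After decay, C = 53.50 × e^(−kt) = 53.50 × 0.7241 = 38.74 mg/L.

38.7 mg/L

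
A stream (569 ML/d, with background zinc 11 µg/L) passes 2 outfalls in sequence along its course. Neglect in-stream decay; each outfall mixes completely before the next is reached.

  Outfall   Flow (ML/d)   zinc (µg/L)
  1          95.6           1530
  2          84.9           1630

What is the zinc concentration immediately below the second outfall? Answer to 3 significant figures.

388 µg/L

After outfall 1: Q = 569.0 + 95.60 = 664.6 ML/d; C = (569.0·11.00 + 95.60·1530)/664.6 = 229.5 µg/L.
After outfall 2: Q = 664.6 + 84.90 = 749.5 ML/d; C = (664.6·229.5 + 84.90·1630)/749.5 = 388.1 µg/L.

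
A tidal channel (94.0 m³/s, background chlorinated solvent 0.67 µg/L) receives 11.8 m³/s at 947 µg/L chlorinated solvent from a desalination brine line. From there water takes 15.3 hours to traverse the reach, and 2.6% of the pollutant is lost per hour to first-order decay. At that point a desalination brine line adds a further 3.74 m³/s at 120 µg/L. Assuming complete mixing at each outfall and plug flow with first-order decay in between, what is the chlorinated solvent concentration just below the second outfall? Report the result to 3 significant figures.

72.7 µg/L

After mixing, C = (94.00·0.6700 + 11.80·947.0) / 105.8 = 11240/105.8 = 106.2 µg/L; combined flow 105.8 m³/s.
2.6%/h lost → k = −ln(1 − 0.026) = 0.02634 h⁻¹.
Applying C = C₀e^(−kt): 106.2 × 0.6683 = 70.98 µg/L.
Second outfall: C = (105.8·70.98 + 3.740·120.0)/109.5 = 72.65 µg/L.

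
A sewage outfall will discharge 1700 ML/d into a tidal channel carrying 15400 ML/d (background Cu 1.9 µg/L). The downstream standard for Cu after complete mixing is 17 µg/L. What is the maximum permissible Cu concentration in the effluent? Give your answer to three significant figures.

At the limit, (Qr·Cr + Qe·Cₑ)/(Qr + Qe) = 17:
Cₑ = (17100·17 − 15400·1.900) / 1700 = 153.8 µg/L.

154 µg/L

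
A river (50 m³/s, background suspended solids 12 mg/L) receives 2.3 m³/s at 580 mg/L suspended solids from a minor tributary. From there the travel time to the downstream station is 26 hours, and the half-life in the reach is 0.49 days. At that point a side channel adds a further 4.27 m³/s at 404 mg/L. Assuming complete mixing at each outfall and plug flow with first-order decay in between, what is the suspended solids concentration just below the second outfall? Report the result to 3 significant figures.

37.9 mg/L

Mixed concentration C = ΣQC/ΣQ = (50.00·12.00 + 2.300·580.0) / 52.30 = 1934/52.30 = 36.98 mg/L; combined flow 52.30 m³/s.
Half-life 0.49 d → k = ln 2 / 0.49 = 1.415 d⁻¹.
Applying C = C₀e^(−kt): 36.98 × 0.2160 = 7.988 mg/L.
At the second outfall, C = (52.30·7.988 + 4.270·404.0) / (52.30 + 4.270) = 37.88 mg/L.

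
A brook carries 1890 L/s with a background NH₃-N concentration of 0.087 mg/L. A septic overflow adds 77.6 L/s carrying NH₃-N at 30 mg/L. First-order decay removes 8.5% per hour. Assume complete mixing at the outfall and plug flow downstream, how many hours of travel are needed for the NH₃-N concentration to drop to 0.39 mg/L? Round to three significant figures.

13.3 h

Mixed concentration C = ΣQC/ΣQ = (1890·0.08700 + 77.60·30.00) / 1968 = 2492/1968 = 1.267 mg/L.
8.5%/h lost → k = −ln(1 − 0.085) = 0.08883 h⁻¹.
1.267·exp(−k·t) = 0.39 → t = ln(1.267/0.39)/k = 47740 s = 13.26 h.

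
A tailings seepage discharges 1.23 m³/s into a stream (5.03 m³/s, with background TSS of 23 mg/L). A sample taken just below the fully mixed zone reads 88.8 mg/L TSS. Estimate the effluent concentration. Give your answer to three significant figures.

Mass balance: 5.030·23.00 + 1.230·Cₑ = 6.260·88.80
→ Cₑ = (6.260·88.80 − 5.030·23.00) / 1.230 = 357.9 mg/L.

358 mg/L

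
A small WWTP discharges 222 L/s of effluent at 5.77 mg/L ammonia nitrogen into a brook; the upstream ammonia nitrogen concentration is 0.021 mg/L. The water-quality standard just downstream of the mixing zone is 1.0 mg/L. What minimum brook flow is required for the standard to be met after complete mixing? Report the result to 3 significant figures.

1080 L/s

Set C_mix = 1.0: (Q·0.02100 + 222.0·5.770) / (Q + 222.0) = 1.0
→ Q = 222.0·(5.770 − 1.0)/(1.0 − 0.02100) = 1082 L/s.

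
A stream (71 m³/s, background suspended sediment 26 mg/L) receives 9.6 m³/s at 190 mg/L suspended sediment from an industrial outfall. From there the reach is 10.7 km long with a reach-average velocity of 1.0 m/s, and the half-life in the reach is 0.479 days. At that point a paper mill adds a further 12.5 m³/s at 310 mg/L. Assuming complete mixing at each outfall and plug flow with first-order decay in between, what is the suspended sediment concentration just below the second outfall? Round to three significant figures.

74.6 mg/L

Mass balance: C = (71.00·26.00 + 9.600·190.0) / 80.60 = 3670/80.60 = 45.53 mg/L; combined flow 80.60 m³/s.
Travel time t = 10.7·1000 / 1.0 = 10700 s = 2.972 h.
Half-life 0.479 d → k = ln 2 / 0.479 = 1.447 d⁻¹.
First-order decay: C = 45.53·exp(−k·t) = 45.53·0.8359 = 38.06 mg/L.
Second outfall: C = (80.60·38.06 + 12.50·310.0)/93.10 = 74.57 mg/L.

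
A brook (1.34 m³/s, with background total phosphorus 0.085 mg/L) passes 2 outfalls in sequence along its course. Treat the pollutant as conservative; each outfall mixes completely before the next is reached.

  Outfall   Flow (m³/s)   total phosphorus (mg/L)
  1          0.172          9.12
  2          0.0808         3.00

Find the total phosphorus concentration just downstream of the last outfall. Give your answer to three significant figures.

Outfall 1: combined Q = 1.512 m³/s; C = (1.340·0.08500 + 0.1720·9.120)/1.512 = 1.113 mg/L.
Outfall 2: combined Q = 1.593 m³/s; C = (1.512·1.113 + 0.08080·3.000)/1.593 = 1.209 mg/L.

1.21 mg/L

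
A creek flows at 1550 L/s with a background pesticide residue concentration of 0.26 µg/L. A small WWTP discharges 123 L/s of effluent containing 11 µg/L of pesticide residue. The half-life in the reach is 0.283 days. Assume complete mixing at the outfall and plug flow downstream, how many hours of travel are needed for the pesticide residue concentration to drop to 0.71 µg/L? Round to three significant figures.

Mixed concentration C = ΣQC/ΣQ = (1550·0.2600 + 123.0·11.00) / 1673 = 1756/1673 = 1.050 µg/L.
Half-life 0.283 d → k = ln 2 / 0.283 = 2.449 d⁻¹.
1.050·exp(−k·t) = 0.71 → t = ln(1.050/0.71)/k = 13790 s = 3.830 h.

3.83 h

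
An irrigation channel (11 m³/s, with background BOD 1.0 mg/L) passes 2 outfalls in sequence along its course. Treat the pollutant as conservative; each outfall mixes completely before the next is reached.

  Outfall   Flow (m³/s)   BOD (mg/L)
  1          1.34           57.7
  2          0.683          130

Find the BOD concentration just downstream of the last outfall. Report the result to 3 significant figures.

After outfall 1: Q = 11.00 + 1.340 = 12.34 m³/s; C = (11.00·1.000 + 1.340·57.70)/12.34 = 7.157 mg/L.
After outfall 2: Q = 12.34 + 0.6830 = 13.02 m³/s; C = (12.34·7.157 + 0.6830·130.0)/13.02 = 13.60 mg/L.

13.6 mg/L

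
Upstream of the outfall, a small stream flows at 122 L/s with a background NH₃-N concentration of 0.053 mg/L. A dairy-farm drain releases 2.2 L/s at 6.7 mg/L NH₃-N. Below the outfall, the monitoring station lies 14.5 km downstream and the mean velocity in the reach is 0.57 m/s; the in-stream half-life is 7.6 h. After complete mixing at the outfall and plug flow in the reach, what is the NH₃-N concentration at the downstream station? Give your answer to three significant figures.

0.0896 mg/L

Conservation of mass: C = (122.0·0.05300 + 2.200·6.700) / 124.2 = 21.21/124.2 = 0.1707 mg/L.
Travel time t = 14.5·1000 / 0.57 = 25440 s = 7.066 h.
Half-life 7.6 h → k = ln 2 / 7.6 = 0.09120 h⁻¹ = 2.189 d⁻¹.
Decay over the reach: 0.1707·exp(−kt) = 0.1707·0.5249 = 0.08963 mg/L.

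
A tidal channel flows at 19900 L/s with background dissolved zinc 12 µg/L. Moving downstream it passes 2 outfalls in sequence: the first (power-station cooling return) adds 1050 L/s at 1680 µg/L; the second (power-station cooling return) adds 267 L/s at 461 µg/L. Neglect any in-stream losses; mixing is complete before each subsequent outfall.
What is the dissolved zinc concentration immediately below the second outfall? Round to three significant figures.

100 µg/L

Outfall 1: combined Q = 20950 L/s; C = (19900·12.00 + 1050·1680)/20950 = 95.60 µg/L.
Outfall 2: combined Q = 21220 L/s; C = (20950·95.60 + 267.0·461.0)/21220 = 100.2 µg/L.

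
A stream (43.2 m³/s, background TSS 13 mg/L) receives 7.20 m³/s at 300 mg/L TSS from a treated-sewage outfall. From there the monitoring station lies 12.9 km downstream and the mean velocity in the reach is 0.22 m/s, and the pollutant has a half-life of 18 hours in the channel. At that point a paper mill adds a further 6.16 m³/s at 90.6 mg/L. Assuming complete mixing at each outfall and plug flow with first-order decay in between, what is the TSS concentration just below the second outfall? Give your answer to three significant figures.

35.6 mg/L

Conservation of mass: C = (43.20·13.00 + 7.200·300.0) / 50.40 = 2722/50.40 = 54.00 mg/L; combined flow 50.40 m³/s.
Travel time t = 12.9·1000 / 0.22 = 58640 s = 16.29 h.
Half-life 18 h → k = ln 2 / 18 = 0.03851 h⁻¹ = 0.9242 d⁻¹.
First-order decay: C = 54.00·exp(−k·t) = 54.00·0.5341 = 28.84 mg/L.
At the second outfall, C = (50.40·28.84 + 6.160·90.60) / (50.40 + 6.160) = 35.57 mg/L.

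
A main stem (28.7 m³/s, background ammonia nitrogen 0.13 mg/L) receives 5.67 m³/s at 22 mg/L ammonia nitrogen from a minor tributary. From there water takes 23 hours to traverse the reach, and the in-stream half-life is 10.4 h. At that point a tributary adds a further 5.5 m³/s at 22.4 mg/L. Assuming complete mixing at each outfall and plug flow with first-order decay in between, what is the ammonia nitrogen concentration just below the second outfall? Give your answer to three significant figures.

3.79 mg/L

After mixing, C = (28.70·0.1300 + 5.670·22.00) / 34.37 = 128.5/34.37 = 3.738 mg/L; combined flow 34.37 m³/s.
Half-life 10.4 h → k = ln 2 / 10.4 = 0.06665 h⁻¹ = 1.600 d⁻¹.
Decay over the reach: 3.738·exp(−kt) = 3.738·0.2159 = 0.8070 mg/L.
At the second outfall, C = (34.37·0.8070 + 5.500·22.40) / (34.37 + 5.500) = 3.786 mg/L.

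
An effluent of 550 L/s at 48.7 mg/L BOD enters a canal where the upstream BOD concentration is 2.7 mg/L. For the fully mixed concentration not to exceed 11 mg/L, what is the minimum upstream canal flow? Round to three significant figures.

2500 L/s

Set C_mix = 11: (Q·2.700 + 550.0·48.70) / (Q + 550.0) = 11
→ Q = 550.0·(48.70 − 11)/(11 − 2.700) = 2498 L/s.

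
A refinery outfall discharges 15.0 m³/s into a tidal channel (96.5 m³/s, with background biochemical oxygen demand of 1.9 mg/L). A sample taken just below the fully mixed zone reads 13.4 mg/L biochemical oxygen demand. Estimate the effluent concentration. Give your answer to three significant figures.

87.4 mg/L

Mass balance: 96.50·1.900 + 15.00·Cₑ = 111.5·13.40
→ Cₑ = (111.5·13.40 − 96.50·1.900) / 15.00 = 87.38 mg/L.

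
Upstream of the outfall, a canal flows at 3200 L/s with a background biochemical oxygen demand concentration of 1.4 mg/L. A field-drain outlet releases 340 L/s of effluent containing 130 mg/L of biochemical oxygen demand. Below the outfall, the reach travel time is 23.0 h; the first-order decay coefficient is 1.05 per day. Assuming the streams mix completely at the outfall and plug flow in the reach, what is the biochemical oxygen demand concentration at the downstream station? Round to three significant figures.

Mixed concentration C = ΣQC/ΣQ = (3200·1.400 + 340.0·130.0) / 3540 = 48680/3540 = 13.75 mg/L.
Applying C = C₀e^(−kt): 13.75 × 0.3656 = 5.027 mg/L.

5.03 mg/L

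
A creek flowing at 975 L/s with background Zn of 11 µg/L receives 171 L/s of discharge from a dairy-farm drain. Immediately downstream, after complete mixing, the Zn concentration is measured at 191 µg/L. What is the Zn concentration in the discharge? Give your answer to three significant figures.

Mass balance: 975.0·11.00 + 171.0·Cₑ = 1146·191.0
→ Cₑ = (1146·191.0 − 975.0·11.00) / 171.0 = 1217 µg/L.

1220 µg/L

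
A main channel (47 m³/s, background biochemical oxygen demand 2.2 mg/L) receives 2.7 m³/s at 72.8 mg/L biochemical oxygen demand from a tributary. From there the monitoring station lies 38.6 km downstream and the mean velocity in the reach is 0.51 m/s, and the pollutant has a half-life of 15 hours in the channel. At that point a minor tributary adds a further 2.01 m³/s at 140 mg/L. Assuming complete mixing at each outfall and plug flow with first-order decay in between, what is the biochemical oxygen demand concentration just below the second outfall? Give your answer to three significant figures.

Mass balance: C = (47.00·2.200 + 2.700·72.80) / 49.70 = 300.0/49.70 = 6.035 mg/L; combined flow 49.70 m³/s.
Travel time t = 38.6·1000 / 0.51 = 75690 s = 21.02 h.
Half-life 15 h → k = ln 2 / 15 = 0.04621 h⁻¹ = 1.109 d⁻¹.
Decay over the reach: 6.035·exp(−kt) = 6.035·0.3785 = 2.284 mg/L.
Second outfall: C = (49.70·2.284 + 2.010·140.0)/51.71 = 7.638 mg/L.

7.64 mg/L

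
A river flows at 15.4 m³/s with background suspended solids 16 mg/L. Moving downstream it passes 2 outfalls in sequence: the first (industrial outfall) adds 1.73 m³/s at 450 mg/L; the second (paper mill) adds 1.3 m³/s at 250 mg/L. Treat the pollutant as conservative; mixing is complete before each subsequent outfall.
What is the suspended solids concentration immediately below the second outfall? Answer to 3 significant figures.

Below outfall 1: Q → 17.13 m³/s, C = (15.40·16.00 + 1.730·450.0)/17.13 = 59.83 mg/L.
Below outfall 2: Q → 18.43 m³/s, C = (17.13·59.83 + 1.300·250.0)/18.43 = 73.24 mg/L.

73.2 mg/L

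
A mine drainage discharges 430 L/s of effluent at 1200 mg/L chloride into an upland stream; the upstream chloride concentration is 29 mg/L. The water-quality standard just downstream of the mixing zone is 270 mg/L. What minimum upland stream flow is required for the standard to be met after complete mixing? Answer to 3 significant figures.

1660 L/s

Set C_mix = 270: (Q·29.00 + 430.0·1200) / (Q + 430.0) = 270
→ Q = 430.0·(1200 − 270)/(270 − 29.00) = 1659 L/s.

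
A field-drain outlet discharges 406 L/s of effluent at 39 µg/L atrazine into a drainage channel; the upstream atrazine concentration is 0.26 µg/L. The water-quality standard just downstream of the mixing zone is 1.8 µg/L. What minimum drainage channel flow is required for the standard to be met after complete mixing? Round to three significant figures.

Set C_mix = 1.8: (Q·0.2600 + 406.0·39.00) / (Q + 406.0) = 1.8
→ Q = 406.0·(39.00 − 1.8)/(1.8 − 0.2600) = 9807 L/s.

9810 L/s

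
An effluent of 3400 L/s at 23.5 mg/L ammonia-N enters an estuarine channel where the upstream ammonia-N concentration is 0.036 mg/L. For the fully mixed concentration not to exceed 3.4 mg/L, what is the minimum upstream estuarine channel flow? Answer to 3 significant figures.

20300 L/s

Set C_mix = 3.4: (Q·0.03600 + 3400·23.50) / (Q + 3400) = 3.4
→ Q = 3400·(23.50 − 3.4)/(3.4 − 0.03600) = 20320 L/s.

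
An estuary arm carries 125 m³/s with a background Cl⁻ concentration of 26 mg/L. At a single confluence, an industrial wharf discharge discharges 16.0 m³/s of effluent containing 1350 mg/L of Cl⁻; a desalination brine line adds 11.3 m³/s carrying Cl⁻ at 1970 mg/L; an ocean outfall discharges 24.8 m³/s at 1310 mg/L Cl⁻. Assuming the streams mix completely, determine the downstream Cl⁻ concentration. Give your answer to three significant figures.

Flow-weighted average: C = (125.0·26.00 + 16.00·1350 + 11.30·1970 + 24.80·1310) / 177.1 = 79600/177.1 = 449.5 mg/L.

449 mg/L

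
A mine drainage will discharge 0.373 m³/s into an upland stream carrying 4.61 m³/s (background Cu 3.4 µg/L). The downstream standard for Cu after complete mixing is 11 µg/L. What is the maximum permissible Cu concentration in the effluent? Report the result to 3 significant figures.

At the limit, (Qr·Cr + Qe·Cₑ)/(Qr + Qe) = 11:
Cₑ = (4.983·11 − 4.610·3.400) / 0.3730 = 104.9 µg/L.

105 µg/L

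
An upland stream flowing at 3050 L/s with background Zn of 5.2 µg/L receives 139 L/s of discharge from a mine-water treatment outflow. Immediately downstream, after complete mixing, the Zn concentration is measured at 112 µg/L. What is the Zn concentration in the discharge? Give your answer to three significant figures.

Mass balance: 3050·5.200 + 139.0·Cₑ = 3189·112.0
→ Cₑ = (3189·112.0 − 3050·5.200) / 139.0 = 2455 µg/L.

2460 µg/L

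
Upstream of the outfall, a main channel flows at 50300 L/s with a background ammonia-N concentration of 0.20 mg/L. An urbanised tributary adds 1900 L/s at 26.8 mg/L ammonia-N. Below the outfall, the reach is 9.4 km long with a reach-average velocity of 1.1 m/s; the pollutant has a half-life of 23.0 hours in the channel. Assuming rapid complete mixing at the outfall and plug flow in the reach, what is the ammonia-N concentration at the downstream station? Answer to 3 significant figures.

Mass balance: C = (50300·0.2000 + 1900·26.80) / 52200 = 60980/52200 = 1.168 mg/L.
Travel time t = 9.4·1000 / 1.1 = 8545 s = 2.374 h.
Half-life 23.0 h → k = ln 2 / 23.0 = 0.03014 h⁻¹ = 0.7233 d⁻¹.
After decay, C = 1.168 × e^(−kt) = 1.168 × 0.9310 = 1.088 mg/L.

1.09 mg/L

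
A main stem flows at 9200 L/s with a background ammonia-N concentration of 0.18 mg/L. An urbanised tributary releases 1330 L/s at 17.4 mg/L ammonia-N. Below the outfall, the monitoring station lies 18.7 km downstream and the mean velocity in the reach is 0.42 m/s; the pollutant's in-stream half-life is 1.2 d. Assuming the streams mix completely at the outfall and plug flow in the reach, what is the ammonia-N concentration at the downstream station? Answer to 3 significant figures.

1.75 mg/L

After mixing, C = (9200·0.1800 + 1330·17.40) / 10530 = 24800/10530 = 2.355 mg/L.
Travel time t = 18.7·1000 / 0.42 = 44520 s = 12.37 h.
Half-life 1.2 d → k = ln 2 / 1.2 = 0.5776 d⁻¹.
Decay over the reach: 2.355·exp(−kt) = 2.355·0.7426 = 1.749 mg/L.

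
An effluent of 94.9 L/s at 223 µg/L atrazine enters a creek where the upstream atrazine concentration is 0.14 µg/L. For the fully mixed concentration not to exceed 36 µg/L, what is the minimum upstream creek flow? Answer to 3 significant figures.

495 L/s

Set C_mix = 36: (Q·0.1400 + 94.90·223.0) / (Q + 94.90) = 36
→ Q = 94.90·(223.0 − 36)/(36 − 0.1400) = 494.9 L/s.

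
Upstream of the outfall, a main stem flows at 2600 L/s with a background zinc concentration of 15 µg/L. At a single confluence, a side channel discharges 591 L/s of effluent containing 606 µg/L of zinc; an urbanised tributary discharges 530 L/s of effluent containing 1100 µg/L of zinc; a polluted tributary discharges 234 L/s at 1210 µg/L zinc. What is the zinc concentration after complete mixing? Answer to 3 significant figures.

Mixed concentration C = ΣQC/ΣQ = (2600·15.00 + 591.0·606.0 + 530.0·1100 + 234.0·1210) / 3955 = 1263000/3955 = 319.4 µg/L.

319 µg/L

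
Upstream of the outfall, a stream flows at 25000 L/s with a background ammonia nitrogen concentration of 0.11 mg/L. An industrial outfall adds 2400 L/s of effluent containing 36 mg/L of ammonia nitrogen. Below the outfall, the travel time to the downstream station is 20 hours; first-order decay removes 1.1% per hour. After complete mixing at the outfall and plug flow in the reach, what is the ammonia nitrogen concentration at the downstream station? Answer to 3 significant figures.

2.61 mg/L

After mixing, C = (25000·0.1100 + 2400·36.00) / 27400 = 89150/27400 = 3.254 mg/L.
1.1%/h lost → k = −ln(1 − 0.011) = 0.01106 h⁻¹.
Decay over the reach: 3.254·exp(−kt) = 3.254·0.8015 = 2.608 mg/L.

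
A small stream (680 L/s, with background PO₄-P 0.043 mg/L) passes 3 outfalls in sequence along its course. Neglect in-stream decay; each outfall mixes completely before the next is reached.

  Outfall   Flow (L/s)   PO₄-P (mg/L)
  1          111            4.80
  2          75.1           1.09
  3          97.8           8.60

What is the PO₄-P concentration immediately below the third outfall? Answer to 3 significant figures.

After outfall 1: Q = 680.0 + 111.0 = 791.0 L/s; C = (680.0·0.04300 + 111.0·4.800)/791.0 = 0.7105 mg/L.
After outfall 2: Q = 791.0 + 75.10 = 866.1 L/s; C = (791.0·0.7105 + 75.10·1.090)/866.1 = 0.7434 mg/L.
After outfall 3: Q = 866.1 + 97.80 = 963.9 L/s; C = (866.1·0.7434 + 97.80·8.600)/963.9 = 1.541 mg/L.

1.54 mg/L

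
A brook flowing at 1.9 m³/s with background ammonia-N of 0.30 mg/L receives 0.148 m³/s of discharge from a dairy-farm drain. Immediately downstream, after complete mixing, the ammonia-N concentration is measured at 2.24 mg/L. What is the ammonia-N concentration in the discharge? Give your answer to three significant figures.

Mass balance: 1.900·0.3000 + 0.1480·Cₑ = 2.048·2.240
→ Cₑ = (2.048·2.240 − 1.900·0.3000) / 0.1480 = 27.15 mg/L.

27.1 mg/L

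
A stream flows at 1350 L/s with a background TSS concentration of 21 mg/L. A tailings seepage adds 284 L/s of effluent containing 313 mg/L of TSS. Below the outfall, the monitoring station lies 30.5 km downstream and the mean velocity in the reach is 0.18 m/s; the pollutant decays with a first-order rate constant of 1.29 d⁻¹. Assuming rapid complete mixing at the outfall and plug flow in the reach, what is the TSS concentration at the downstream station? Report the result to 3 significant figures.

After mixing, C = (1350·21.00 + 284.0·313.0) / 1634 = 117200/1634 = 71.75 mg/L.
Travel time t = 30.5·1000 / 0.18 = 169400 s = 47.07 h.
First-order decay: C = 71.75·exp(−k·t) = 71.75·0.07967 = 5.716 mg/L.

5.72 mg/L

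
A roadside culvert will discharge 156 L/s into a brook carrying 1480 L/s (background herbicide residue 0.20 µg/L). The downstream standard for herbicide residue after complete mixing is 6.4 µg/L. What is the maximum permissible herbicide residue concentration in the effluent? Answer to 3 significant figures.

At the limit, (Qr·Cr + Qe·Cₑ)/(Qr + Qe) = 6.4:
Cₑ = (1636·6.4 − 1480·0.2000) / 156.0 = 65.22 µg/L.

65.2 µg/L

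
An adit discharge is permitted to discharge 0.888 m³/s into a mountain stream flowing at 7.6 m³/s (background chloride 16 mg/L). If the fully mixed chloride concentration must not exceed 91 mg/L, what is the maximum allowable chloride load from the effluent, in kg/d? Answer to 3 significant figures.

56200 kg/d

Mass balance at the limit: 7.600·16.00 + 0.8880·Cₑ = 8.488·91 → Cₑ = 732.9 mg/L.
Load = 0.8880 m³/s × 732.9 g/m³ × 86 400 s/d = 56230 kg/d.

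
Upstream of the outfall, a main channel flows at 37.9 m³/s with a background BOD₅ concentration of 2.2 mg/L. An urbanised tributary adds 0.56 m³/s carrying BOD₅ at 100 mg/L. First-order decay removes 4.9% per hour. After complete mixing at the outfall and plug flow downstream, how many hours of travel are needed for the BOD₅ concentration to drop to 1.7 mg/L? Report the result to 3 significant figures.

Mixed concentration C = ΣQC/ΣQ = (37.90·2.200 + 0.5600·100.0) / 38.46 = 139.4/38.46 = 3.624 mg/L.
4.9%/h lost → k = −ln(1 − 0.049) = 0.05024 h⁻¹.
3.624·exp(−k·t) = 1.7 → t = ln(3.624/1.7)/k = 54240 s = 15.07 h.

15.1 h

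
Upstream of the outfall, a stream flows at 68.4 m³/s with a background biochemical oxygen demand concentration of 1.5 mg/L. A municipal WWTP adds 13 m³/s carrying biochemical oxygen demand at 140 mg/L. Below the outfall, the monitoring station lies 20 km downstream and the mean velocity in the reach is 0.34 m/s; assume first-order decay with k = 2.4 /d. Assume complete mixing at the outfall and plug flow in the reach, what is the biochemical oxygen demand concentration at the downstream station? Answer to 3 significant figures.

4.61 mg/L

After mixing, C = (68.40·1.500 + 13.00·140.0) / 81.40 = 1923/81.40 = 23.62 mg/L.
Travel time t = 20·1000 / 0.34 = 58820 s = 16.34 h.
After decay, C = 23.62 × e^(−kt) = 23.62 × 0.1951 = 4.609 mg/L.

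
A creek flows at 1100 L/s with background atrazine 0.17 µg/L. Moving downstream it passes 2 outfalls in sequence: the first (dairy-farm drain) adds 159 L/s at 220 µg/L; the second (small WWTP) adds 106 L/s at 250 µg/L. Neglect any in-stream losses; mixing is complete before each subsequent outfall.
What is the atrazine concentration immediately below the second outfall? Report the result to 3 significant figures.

45.2 µg/L

Outfall 1: combined Q = 1259 L/s; C = (1100·0.1700 + 159.0·220.0)/1259 = 27.93 µg/L.
Outfall 2: combined Q = 1365 L/s; C = (1259·27.93 + 106.0·250.0)/1365 = 45.18 µg/L.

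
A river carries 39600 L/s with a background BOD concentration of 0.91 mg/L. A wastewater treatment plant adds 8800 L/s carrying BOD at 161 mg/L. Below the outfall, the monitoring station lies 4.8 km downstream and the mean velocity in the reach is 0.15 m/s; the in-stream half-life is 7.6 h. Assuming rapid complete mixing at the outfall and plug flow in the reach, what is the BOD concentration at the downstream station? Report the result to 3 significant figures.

13.3 mg/L

Flow-weighted average: C = (39600·0.9100 + 8800·161.0) / 48400 = 1453000/48400 = 30.02 mg/L.
Travel time t = 4.8·1000 / 0.15 = 32000 s = 8.889 h.
Half-life 7.6 h → k = ln 2 / 7.6 = 0.09120 h⁻¹ = 2.189 d⁻¹.
Decay over the reach: 30.02·exp(−kt) = 30.02·0.4445 = 13.34 mg/L.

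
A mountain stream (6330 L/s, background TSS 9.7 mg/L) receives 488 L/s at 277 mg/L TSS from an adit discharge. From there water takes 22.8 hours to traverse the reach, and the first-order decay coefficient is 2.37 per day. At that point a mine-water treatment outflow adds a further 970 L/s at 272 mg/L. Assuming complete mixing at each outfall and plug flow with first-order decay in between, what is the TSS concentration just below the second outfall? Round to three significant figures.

36.5 mg/L

After mixing, C = (6330·9.700 + 488.0·277.0) / 6818 = 196600/6818 = 28.83 mg/L; combined flow 6818 L/s.
Decay over the reach: 28.83·exp(−kt) = 28.83·0.1052 = 3.034 mg/L.
At the second outfall, C = (6818·3.034 + 970.0·272.0) / (6818 + 970.0) = 36.53 mg/L.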